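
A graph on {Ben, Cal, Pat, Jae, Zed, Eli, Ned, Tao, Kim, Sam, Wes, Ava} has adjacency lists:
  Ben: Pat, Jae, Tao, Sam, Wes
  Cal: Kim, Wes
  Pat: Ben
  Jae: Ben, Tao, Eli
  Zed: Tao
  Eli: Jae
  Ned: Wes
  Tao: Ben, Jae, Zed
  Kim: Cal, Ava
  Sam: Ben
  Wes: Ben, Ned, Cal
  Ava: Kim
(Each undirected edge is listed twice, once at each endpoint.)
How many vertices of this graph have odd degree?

10

Degrees: Ben:5, Cal:2, Pat:1, Jae:3, Zed:1, Eli:1, Ned:1, Tao:3, Kim:2, Sam:1, Wes:3, Ava:1
Odd-degree vertices: Ben, Pat, Jae, Zed, Eli, Ned, Tao, Sam, Wes, Ava.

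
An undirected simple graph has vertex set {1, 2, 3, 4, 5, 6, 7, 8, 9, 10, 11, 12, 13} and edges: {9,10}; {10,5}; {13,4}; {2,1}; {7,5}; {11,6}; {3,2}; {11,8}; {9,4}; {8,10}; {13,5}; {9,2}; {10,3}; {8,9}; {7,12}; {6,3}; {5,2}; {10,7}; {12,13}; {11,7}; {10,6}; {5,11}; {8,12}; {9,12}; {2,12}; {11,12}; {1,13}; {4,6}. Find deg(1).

2

Neighbors of 1: 2, 13.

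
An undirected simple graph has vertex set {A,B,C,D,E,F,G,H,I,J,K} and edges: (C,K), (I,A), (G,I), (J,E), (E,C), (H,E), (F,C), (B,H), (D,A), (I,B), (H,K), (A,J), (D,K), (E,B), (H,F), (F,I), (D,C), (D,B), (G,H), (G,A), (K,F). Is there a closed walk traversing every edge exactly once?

No

Degrees: A:4, B:4, C:4, D:4, E:4, F:4, G:3, H:5, I:4, J:2, K:4
Vertices with odd degree: G, H. An Eulerian circuit requires all degrees even.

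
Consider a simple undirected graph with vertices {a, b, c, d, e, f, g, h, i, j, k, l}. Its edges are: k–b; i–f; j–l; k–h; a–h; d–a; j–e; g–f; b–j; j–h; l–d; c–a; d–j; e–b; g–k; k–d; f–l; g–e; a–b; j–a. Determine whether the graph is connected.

A breadth-first search from a visits a, b, h, c, d, j, e, k, l, g, f, i — all 12 vertices — so the graph is connected.

Yes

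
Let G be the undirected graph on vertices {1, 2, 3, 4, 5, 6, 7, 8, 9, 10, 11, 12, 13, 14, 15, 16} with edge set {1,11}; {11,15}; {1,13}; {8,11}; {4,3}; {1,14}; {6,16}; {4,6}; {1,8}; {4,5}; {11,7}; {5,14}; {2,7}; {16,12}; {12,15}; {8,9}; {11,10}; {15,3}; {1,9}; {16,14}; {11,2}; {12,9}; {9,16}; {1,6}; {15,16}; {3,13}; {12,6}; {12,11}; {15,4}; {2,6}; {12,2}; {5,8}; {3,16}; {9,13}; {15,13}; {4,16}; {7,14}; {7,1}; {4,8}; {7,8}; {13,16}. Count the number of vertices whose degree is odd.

Degrees: 1:7, 2:4, 3:4, 4:6, 5:3, 6:5, 7:5, 8:6, 9:5, 10:1, 11:7, 12:6, 13:5, 14:4, 15:6, 16:8
Odd-degree vertices: 1, 5, 6, 7, 9, 10, 11, 13.

8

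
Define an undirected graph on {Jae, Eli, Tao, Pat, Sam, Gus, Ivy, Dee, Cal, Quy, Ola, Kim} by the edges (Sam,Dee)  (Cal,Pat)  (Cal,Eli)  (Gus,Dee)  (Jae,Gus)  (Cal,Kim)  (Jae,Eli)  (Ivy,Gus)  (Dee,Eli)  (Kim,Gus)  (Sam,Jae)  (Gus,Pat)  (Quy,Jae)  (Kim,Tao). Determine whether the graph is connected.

Component: {Ola}
Component: {Jae, Eli, Tao, Pat, Sam, Gus, Ivy, Dee, Cal, Quy, Kim}
No edge joins these 2 groups, so the graph is disconnected.

No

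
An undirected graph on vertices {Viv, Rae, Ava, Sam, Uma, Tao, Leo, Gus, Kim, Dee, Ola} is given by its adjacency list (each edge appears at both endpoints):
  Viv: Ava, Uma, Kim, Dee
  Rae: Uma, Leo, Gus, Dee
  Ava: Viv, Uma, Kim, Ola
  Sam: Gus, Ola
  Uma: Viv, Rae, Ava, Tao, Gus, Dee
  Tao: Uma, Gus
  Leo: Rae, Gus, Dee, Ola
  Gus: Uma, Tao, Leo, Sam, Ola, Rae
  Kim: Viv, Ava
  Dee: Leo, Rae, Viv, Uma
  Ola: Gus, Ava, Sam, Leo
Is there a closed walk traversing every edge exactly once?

Yes

Degrees: Viv:4, Rae:4, Ava:4, Sam:2, Uma:6, Tao:2, Leo:4, Gus:6, Kim:2, Dee:4, Ola:4
Every vertex has even degree and the edges form a single connected piece, so an Eulerian circuit exists.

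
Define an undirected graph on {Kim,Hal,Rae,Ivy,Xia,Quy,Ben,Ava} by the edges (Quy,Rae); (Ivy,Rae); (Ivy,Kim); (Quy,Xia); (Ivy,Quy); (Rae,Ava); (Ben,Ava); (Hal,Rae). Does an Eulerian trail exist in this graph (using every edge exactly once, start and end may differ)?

No

Degrees: Kim:1, Hal:1, Rae:4, Ivy:3, Xia:1, Quy:3, Ben:1, Ava:2
Odd-degree vertices: Kim, Hal, Ivy, Xia, Quy, Ben (6 total).
With 6 odd-degree vertices (more than two), no single trail can use every edge.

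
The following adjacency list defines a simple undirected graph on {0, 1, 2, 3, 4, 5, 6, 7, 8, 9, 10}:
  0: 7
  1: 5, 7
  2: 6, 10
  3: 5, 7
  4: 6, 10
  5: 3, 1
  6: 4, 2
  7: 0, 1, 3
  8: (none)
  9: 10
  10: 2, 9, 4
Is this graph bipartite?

Yes

Partition the vertices as {5, 6, 7, 8, 10} vs {0, 1, 2, 3, 4, 9}. Each listed edge has one endpoint in each part, so the graph is bipartite.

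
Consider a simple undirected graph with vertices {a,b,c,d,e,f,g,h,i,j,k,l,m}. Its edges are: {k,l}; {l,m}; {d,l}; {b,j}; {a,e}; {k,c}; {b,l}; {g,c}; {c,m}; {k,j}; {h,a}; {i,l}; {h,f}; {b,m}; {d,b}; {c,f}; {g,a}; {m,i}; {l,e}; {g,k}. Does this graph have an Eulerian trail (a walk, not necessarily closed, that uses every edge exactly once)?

Degrees: a:3, b:4, c:4, d:2, e:2, f:2, g:3, h:2, i:2, j:2, k:4, l:6, m:4
Odd-degree vertices: a, g (2 total).
With 2 odd-degree vertices and all edges in one connected piece, an Eulerian trail exists (from a to g).

Yes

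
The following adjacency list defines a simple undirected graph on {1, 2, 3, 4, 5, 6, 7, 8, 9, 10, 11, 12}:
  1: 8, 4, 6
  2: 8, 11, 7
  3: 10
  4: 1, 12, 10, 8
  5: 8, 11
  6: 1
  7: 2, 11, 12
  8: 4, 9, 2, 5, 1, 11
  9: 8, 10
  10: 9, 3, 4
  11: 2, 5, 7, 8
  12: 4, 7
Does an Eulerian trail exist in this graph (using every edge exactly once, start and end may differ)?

Degrees: 1:3, 2:3, 3:1, 4:4, 5:2, 6:1, 7:3, 8:6, 9:2, 10:3, 11:4, 12:2
Odd-degree vertices: 1, 2, 3, 6, 7, 10 (6 total).
An Eulerian trail requires 0 or 2 odd-degree vertices; here there are 6.

No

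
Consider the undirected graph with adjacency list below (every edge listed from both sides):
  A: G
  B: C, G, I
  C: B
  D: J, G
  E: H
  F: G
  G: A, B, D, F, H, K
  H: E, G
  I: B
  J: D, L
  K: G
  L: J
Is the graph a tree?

Yes

|V| = 12, |E| = 11.
Connected and |E| = |V| - 1, which characterizes a tree.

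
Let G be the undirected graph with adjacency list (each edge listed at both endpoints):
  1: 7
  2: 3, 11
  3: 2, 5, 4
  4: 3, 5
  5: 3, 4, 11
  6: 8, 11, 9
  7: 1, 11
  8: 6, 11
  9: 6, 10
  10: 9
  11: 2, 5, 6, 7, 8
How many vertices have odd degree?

6

Degrees: 1:1, 2:2, 3:3, 4:2, 5:3, 6:3, 7:2, 8:2, 9:2, 10:1, 11:5
Odd-degree vertices: 1, 3, 5, 6, 10, 11.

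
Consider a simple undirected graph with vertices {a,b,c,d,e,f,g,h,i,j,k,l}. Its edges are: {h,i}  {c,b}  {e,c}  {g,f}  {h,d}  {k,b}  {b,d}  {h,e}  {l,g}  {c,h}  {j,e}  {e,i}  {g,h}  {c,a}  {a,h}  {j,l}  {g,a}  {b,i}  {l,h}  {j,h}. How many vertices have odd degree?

Degrees: a:3, b:4, c:4, d:2, e:4, f:1, g:4, h:8, i:3, j:3, k:1, l:3
Odd-degree vertices: a, f, i, j, k, l.

6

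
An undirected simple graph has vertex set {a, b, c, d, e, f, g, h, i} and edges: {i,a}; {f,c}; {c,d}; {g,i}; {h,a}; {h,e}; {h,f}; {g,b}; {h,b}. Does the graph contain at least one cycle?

Yes

The graph has 9 vertices, 9 edges, and 1 connected component.
One cycle is a-h-b-g-i-a.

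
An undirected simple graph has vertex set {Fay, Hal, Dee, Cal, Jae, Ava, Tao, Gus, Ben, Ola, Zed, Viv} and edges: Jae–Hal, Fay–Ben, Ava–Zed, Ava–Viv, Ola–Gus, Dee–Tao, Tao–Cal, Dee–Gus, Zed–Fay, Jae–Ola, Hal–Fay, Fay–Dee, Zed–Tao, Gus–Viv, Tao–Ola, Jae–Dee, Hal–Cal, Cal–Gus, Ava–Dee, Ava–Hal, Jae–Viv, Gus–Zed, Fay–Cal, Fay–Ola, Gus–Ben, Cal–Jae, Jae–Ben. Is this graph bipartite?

The cycle Cal-Hal-Fay-Cal has length 3, which is odd, so the graph is not bipartite.

No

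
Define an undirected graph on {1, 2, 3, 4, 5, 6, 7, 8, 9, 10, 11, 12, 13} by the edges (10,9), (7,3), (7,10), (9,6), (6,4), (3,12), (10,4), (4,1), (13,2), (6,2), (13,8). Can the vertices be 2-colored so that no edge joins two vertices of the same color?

A valid 2-coloring puts {2, 4, 5, 7, 8, 9, 11, 12} on one side and {1, 3, 6, 10, 13} on the other; every edge crosses between the two sides.

Yes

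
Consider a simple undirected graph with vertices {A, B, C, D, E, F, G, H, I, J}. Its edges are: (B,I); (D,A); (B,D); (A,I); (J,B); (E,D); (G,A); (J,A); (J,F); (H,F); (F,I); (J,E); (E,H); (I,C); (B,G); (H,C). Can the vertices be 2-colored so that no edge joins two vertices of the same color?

Partition the vertices as {D, G, H, I, J} vs {A, B, C, E, F}. Each listed edge has one endpoint in each part, so the graph is bipartite.

Yes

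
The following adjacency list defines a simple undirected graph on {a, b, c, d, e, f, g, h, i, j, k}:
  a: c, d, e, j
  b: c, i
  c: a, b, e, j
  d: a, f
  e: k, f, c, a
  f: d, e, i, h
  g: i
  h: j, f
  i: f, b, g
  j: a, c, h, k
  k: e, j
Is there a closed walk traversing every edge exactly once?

Degrees: a:4, b:2, c:4, d:2, e:4, f:4, g:1, h:2, i:3, j:4, k:2
g, i have odd degree; an Eulerian circuit needs every degree to be even, so none exists.

No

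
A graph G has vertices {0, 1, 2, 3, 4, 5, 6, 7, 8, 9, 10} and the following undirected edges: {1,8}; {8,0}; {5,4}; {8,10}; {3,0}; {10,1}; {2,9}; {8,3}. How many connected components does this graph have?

5

Component: {6}
Component: {7}
Component: {2, 9}
Component: {4, 5}
Component: {0, 1, 3, 8, 10}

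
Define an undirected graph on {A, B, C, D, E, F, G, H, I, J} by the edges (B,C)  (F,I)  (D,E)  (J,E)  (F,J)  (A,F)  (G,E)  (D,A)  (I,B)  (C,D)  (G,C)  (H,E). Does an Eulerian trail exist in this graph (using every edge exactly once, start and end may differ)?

No

Degrees: A:2, B:2, C:3, D:3, E:4, F:3, G:2, H:1, I:2, J:2
Odd-degree vertices: C, D, F, H (4 total).
With 4 odd-degree vertices (more than two), no single trail can use every edge.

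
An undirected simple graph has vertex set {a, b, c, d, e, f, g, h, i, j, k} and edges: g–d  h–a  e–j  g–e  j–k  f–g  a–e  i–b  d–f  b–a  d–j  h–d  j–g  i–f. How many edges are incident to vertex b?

2

Neighbors of b: a, i.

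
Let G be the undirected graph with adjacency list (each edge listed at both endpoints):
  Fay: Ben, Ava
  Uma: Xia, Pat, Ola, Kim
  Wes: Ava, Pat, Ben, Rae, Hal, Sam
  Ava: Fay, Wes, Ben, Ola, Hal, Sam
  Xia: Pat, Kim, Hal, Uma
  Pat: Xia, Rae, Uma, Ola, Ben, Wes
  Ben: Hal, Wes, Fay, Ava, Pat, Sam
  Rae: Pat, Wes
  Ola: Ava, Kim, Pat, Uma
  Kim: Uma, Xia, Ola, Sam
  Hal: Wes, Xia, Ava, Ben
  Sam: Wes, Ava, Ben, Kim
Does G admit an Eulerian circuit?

Yes

Degrees: Fay:2, Uma:4, Wes:6, Ava:6, Xia:4, Pat:6, Ben:6, Rae:2, Ola:4, Kim:4, Hal:4, Sam:4
All degrees are even and the non-isolated vertices are connected — an Eulerian circuit exists.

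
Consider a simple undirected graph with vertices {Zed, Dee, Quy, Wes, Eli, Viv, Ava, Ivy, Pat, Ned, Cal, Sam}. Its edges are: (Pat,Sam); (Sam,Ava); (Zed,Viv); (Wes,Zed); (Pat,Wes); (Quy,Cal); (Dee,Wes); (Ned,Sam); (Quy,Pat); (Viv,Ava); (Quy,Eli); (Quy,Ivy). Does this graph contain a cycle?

The graph has 12 vertices, 12 edges, and 1 connected component.
One cycle is Zed-Wes-Pat-Sam-Ava-Viv-Zed.

Yes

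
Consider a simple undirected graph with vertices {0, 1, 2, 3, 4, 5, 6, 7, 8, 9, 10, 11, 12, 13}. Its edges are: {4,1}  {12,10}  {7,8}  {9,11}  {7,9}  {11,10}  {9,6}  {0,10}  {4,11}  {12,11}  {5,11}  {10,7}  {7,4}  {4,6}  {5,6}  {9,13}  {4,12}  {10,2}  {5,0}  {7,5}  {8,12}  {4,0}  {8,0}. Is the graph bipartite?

No

The cycle 10-12-11-10 has length 3, which is odd, so the graph is not bipartite.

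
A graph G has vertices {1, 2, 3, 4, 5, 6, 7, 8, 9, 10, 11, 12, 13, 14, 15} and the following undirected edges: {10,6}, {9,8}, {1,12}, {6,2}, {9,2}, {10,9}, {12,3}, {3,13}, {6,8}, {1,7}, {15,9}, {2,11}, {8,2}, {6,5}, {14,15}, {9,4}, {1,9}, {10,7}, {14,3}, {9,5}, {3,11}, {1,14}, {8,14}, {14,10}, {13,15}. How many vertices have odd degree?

Degrees: 1:4, 2:4, 3:4, 4:1, 5:2, 6:4, 7:2, 8:4, 9:7, 10:4, 11:2, 12:2, 13:2, 14:5, 15:3
Odd-degree vertices: 4, 9, 14, 15.

4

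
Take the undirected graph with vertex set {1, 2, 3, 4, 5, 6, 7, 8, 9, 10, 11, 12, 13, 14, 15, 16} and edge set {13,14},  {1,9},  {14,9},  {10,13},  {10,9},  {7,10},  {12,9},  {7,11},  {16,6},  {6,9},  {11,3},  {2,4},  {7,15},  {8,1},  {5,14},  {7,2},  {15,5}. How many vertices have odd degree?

Degrees: 1:2, 2:2, 3:1, 4:1, 5:2, 6:2, 7:4, 8:1, 9:5, 10:3, 11:2, 12:1, 13:2, 14:3, 15:2, 16:1
Odd-degree vertices: 3, 4, 8, 9, 10, 12, 14, 16.

8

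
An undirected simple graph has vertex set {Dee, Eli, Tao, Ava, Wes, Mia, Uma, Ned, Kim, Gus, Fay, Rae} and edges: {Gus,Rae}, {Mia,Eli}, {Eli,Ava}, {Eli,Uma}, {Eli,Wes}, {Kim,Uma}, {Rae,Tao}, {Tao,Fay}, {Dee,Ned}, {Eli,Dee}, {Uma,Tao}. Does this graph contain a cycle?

No

|V| = 12, |E| = 11, number of components = 1.
A forest on 12 vertices with 1 component has exactly 11 edges, which matches — so no cycle.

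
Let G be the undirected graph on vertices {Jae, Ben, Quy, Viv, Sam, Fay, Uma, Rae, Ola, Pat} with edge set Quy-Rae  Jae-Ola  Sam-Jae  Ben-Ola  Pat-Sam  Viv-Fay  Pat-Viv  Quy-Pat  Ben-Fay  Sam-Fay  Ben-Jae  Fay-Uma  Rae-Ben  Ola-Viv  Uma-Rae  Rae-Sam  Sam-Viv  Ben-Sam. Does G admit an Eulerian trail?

Degrees: Jae:3, Ben:5, Quy:2, Viv:4, Sam:6, Fay:4, Uma:2, Rae:4, Ola:3, Pat:3
Odd-degree vertices: Jae, Ben, Ola, Pat (4 total).
With 4 odd-degree vertices (more than two), no single trail can use every edge.

No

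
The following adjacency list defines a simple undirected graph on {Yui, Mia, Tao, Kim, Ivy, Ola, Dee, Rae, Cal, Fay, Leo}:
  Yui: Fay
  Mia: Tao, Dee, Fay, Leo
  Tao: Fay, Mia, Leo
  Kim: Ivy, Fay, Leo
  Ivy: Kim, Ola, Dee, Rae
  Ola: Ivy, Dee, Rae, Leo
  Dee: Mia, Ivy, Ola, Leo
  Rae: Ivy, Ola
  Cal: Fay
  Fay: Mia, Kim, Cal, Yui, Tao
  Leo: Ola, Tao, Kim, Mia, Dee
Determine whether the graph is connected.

A breadth-first search from Yui visits Yui, Fay, Mia, Cal, Tao, Kim, Dee, Leo, Ivy, Ola, Rae — all 11 vertices — so the graph is connected.

Yes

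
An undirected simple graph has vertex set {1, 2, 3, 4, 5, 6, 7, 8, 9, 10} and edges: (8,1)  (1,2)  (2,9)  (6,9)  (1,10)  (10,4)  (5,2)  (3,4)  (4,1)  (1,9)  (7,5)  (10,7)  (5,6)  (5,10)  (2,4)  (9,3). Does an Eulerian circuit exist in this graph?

Degrees: 1:5, 2:4, 3:2, 4:4, 5:4, 6:2, 7:2, 8:1, 9:4, 10:4
Vertices with odd degree: 1, 8. An Eulerian circuit requires all degrees even.

No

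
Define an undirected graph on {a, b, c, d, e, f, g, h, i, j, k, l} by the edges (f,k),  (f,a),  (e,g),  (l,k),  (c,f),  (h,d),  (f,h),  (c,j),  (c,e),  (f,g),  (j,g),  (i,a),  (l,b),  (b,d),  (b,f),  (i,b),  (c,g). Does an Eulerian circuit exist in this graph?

Yes

Degrees: a:2, b:4, c:4, d:2, e:2, f:6, g:4, h:2, i:2, j:2, k:2, l:2
Every vertex has even degree and the edges form a single connected piece, so an Eulerian circuit exists.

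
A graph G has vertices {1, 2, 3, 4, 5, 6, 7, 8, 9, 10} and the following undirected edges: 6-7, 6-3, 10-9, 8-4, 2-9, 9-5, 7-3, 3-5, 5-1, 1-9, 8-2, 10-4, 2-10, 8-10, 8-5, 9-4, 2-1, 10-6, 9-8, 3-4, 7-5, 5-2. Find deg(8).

Neighbors of 8: 2, 4, 5, 9, 10.

5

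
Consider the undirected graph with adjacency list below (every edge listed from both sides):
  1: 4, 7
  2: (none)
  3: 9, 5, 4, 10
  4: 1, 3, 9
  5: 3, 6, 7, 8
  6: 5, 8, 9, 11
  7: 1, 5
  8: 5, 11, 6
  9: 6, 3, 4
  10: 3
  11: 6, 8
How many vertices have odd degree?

Degrees: 1:2, 2:0, 3:4, 4:3, 5:4, 6:4, 7:2, 8:3, 9:3, 10:1, 11:2
Odd-degree vertices: 4, 8, 9, 10.

4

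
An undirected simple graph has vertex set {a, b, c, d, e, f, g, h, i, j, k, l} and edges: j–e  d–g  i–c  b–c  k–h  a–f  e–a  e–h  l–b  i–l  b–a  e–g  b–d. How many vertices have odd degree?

Degrees: a:3, b:4, c:2, d:2, e:4, f:1, g:2, h:2, i:2, j:1, k:1, l:2
Odd-degree vertices: a, f, j, k.

4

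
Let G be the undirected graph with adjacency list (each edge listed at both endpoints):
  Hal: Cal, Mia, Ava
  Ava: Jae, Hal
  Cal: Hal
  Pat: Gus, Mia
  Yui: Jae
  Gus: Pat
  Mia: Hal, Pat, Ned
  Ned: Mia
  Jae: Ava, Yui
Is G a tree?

Yes

The graph has 9 vertices and 8 edges.
It is connected with exactly 8 edges, hence acyclic — it is a tree.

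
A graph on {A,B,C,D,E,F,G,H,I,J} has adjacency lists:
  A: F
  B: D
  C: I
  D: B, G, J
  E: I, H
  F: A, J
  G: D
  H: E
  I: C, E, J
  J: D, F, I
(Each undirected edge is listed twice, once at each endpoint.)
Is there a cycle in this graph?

|V| = 10, |E| = 9, number of components = 1.
A forest on 10 vertices with 1 component has exactly 9 edges, which matches — so no cycle.

No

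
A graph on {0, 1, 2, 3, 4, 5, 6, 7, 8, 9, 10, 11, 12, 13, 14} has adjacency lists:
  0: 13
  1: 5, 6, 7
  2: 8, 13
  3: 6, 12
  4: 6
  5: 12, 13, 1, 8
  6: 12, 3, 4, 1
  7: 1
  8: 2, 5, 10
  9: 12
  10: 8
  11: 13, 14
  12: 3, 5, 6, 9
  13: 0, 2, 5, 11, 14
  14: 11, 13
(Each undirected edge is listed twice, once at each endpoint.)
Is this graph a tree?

The graph has 15 vertices and 18 edges.
A tree on 15 vertices has exactly 14 edges; this graph has 18, so it contains a cycle and is not a tree.

No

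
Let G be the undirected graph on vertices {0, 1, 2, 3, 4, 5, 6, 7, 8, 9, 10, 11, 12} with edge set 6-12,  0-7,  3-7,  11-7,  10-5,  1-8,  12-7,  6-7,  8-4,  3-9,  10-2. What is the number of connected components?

3

Component: {1, 4, 8}
Component: {2, 5, 10}
Component: {0, 3, 6, 7, 9, 11, 12}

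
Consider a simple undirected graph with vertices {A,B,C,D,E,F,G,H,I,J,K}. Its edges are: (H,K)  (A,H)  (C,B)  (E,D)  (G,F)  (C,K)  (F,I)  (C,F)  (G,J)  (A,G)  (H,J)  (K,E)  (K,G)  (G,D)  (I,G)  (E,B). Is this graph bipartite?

No

The cycle G-I-F-G has length 3, which is odd, so the graph is not bipartite.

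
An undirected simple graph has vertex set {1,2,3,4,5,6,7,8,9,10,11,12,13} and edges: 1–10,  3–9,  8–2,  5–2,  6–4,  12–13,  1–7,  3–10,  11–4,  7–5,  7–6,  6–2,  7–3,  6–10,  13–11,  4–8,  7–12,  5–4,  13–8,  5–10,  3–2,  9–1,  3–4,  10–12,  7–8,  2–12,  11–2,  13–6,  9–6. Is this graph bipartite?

Yes

Partition the vertices as {2, 4, 7, 9, 10, 13} vs {1, 3, 5, 6, 8, 11, 12}. Each listed edge has one endpoint in each part, so the graph is bipartite.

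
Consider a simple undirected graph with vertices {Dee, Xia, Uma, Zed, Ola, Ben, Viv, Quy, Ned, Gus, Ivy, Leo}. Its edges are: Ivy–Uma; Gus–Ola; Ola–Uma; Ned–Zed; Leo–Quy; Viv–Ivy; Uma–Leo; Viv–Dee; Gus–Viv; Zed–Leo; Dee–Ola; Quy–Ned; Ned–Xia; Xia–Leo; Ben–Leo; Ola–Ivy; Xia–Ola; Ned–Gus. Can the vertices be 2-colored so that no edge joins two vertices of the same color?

No

The cycle Uma-Ivy-Ola-Uma has length 3, which is odd, so the graph is not bipartite.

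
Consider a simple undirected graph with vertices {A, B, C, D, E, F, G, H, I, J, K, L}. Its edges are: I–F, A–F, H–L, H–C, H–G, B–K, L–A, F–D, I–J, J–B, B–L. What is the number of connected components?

2

Component: {E}
Component: {A, B, C, D, F, G, H, I, J, K, L}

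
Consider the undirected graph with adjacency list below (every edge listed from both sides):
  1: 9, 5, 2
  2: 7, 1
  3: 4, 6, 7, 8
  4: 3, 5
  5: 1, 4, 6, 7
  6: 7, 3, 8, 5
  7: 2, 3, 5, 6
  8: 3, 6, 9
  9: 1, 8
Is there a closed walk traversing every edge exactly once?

Degrees: 1:3, 2:2, 3:4, 4:2, 5:4, 6:4, 7:4, 8:3, 9:2
1, 8 have odd degree; an Eulerian circuit needs every degree to be even, so none exists.

No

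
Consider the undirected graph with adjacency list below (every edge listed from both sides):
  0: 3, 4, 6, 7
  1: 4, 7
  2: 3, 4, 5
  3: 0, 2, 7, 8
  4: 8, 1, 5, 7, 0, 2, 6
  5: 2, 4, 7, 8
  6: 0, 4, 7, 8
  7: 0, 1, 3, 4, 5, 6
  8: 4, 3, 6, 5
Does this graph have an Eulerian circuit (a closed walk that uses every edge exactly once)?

No

Degrees: 0:4, 1:2, 2:3, 3:4, 4:7, 5:4, 6:4, 7:6, 8:4
Vertices with odd degree: 2, 4. An Eulerian circuit requires all degrees even.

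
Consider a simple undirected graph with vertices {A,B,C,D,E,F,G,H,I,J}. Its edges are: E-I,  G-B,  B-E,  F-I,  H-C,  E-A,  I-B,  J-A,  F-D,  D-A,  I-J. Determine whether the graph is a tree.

|V| = 10, |E| = 11.
It splits into 2 components, so it cannot be a tree.

No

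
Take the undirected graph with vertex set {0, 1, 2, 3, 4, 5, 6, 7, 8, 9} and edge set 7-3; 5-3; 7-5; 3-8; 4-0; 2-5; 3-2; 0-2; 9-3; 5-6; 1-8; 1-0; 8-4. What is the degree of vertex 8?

3

Neighbors of 8: 1, 3, 4.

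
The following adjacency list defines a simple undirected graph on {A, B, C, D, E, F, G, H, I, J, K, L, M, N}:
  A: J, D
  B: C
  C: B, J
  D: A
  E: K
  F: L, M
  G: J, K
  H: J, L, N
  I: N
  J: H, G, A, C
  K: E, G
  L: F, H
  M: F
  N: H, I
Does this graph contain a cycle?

No

|V| = 14, |E| = 13, number of components = 1.
A forest on 14 vertices with 1 component has exactly 13 edges, which matches — so no cycle.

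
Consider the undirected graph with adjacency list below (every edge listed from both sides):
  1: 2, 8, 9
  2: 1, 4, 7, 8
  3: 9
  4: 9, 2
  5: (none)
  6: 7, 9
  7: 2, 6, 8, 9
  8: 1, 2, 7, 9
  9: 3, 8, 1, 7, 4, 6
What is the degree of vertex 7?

4

Neighbors of 7: 2, 6, 8, 9.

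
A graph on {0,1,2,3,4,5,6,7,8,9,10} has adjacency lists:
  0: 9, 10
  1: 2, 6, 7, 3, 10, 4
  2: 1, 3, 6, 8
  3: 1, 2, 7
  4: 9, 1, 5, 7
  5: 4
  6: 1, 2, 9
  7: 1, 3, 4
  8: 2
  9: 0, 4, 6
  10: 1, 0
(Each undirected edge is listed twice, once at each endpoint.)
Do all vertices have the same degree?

No

Degrees: 0:2, 1:6, 2:4, 3:3, 4:4, 5:1, 6:3, 7:3, 8:1, 9:3, 10:2
Vertex 5 has degree 1 while 1 has degree 6, so the graph is not regular.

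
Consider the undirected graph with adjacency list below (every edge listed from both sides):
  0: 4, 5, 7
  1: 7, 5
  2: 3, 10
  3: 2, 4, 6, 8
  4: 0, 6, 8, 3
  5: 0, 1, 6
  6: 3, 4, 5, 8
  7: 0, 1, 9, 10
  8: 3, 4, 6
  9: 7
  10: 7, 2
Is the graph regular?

Degrees: 0:3, 1:2, 2:2, 3:4, 4:4, 5:3, 6:4, 7:4, 8:3, 9:1, 10:2
Vertex 9 has degree 1 while 3 has degree 4, so the graph is not regular.

No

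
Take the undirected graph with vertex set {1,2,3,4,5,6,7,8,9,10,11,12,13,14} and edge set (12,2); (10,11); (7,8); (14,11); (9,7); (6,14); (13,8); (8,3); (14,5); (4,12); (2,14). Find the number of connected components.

3

Component: {1}
Component: {3, 7, 8, 9, 13}
Component: {2, 4, 5, 6, 10, 11, 12, 14}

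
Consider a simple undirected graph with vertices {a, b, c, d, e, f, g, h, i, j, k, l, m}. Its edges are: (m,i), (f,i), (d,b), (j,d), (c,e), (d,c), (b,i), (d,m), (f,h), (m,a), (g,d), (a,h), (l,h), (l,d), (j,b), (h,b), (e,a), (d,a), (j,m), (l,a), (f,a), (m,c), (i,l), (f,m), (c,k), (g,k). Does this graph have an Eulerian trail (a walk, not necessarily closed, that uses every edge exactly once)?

Yes

Degrees: a:6, b:4, c:4, d:7, e:2, f:4, g:2, h:4, i:4, j:3, k:2, l:4, m:6
Odd-degree vertices: d, j (2 total).
With 2 odd-degree vertices and all edges in one connected piece, an Eulerian trail exists (from d to j).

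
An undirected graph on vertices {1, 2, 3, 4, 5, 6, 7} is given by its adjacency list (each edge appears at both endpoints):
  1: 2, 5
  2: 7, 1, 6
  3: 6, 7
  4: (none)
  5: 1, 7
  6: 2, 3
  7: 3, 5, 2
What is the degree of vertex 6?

Neighbors of 6: 2, 3.

2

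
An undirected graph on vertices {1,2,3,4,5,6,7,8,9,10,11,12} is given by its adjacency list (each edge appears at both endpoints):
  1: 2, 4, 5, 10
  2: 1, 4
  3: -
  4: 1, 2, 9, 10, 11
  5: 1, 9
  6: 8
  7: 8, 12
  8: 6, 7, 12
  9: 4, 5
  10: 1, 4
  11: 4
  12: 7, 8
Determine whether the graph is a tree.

No

The graph has 12 vertices and 13 edges.
It splits into 3 components, so it cannot be a tree.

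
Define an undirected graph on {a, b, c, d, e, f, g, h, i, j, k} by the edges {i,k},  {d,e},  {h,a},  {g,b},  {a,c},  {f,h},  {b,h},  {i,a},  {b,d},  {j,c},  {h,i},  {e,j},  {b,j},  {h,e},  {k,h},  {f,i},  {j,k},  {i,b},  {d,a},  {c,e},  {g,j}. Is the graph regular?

No

Degrees: a:4, b:5, c:3, d:3, e:4, f:2, g:2, h:6, i:5, j:5, k:3
Degrees are not all equal (e.g. deg(f)=2 but deg(h)=6); not regular.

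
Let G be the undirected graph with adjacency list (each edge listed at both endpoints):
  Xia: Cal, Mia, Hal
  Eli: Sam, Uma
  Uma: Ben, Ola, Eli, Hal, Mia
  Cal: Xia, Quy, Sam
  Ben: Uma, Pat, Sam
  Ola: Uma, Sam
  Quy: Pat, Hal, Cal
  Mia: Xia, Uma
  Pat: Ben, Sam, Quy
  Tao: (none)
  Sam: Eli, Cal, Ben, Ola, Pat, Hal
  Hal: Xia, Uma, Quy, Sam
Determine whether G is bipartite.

Sam-Ben-Pat-Sam is an odd cycle (length 3), and a bipartite graph can contain only even cycles.

No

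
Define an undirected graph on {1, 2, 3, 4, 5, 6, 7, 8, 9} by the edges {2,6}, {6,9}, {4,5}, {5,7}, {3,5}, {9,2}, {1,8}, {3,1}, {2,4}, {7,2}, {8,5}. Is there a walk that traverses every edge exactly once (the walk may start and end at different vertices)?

Degrees: 1:2, 2:4, 3:2, 4:2, 5:4, 6:2, 7:2, 8:2, 9:2
Odd-degree vertices: none (0 total).
The non-isolated vertices are connected and exactly 0 have odd degree, so an Eulerian trail exists.

Yes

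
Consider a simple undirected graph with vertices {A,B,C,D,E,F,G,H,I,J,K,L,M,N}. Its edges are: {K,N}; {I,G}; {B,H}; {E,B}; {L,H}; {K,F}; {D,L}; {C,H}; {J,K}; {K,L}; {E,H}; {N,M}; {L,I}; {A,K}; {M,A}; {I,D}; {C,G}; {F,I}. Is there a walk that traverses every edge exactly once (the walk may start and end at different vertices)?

Yes

Degrees: A:2, B:2, C:2, D:2, E:2, F:2, G:2, H:4, I:4, J:1, K:5, L:4, M:2, N:2
Odd-degree vertices: J, K (2 total).
The non-isolated vertices are connected and exactly 2 have odd degree, so an Eulerian trail exists (from J to K).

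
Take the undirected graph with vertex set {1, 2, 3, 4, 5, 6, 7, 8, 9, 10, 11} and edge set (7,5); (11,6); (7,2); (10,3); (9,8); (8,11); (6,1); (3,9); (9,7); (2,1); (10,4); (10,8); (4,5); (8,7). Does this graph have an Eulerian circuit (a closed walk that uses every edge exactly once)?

Degrees: 1:2, 2:2, 3:2, 4:2, 5:2, 6:2, 7:4, 8:4, 9:3, 10:3, 11:2
Vertices with odd degree: 9, 10. An Eulerian circuit requires all degrees even.

No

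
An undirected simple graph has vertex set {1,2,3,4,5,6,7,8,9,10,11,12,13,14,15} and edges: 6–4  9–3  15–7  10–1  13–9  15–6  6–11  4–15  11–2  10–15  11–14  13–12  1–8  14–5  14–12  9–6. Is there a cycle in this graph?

|V| = 15, |E| = 16, number of components = 1.
One cycle is 6-11-14-12-13-9-6.

Yes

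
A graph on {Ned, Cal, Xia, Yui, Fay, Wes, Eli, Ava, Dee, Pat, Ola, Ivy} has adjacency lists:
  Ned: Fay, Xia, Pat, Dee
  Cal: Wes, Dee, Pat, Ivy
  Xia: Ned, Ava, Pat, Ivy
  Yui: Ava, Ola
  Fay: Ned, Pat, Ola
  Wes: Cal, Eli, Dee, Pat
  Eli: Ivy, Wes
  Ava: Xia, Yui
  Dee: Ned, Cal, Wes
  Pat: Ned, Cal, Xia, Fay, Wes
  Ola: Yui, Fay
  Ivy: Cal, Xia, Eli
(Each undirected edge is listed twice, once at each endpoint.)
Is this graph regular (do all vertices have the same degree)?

Degrees: Ned:4, Cal:4, Xia:4, Yui:2, Fay:3, Wes:4, Eli:2, Ava:2, Dee:3, Pat:5, Ola:2, Ivy:3
Degrees are not all equal (e.g. deg(Yui)=2 but deg(Pat)=5); not regular.

No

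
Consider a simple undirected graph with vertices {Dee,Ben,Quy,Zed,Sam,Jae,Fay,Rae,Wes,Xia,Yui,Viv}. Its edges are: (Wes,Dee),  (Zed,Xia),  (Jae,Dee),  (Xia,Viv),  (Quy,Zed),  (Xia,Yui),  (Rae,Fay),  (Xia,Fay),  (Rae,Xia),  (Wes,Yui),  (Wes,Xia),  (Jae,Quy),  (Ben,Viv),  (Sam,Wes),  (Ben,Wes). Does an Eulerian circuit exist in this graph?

No

Degrees: Dee:2, Ben:2, Quy:2, Zed:2, Sam:1, Jae:2, Fay:2, Rae:2, Wes:5, Xia:6, Yui:2, Viv:2
Sam, Wes have odd degree; an Eulerian circuit needs every degree to be even, so none exists.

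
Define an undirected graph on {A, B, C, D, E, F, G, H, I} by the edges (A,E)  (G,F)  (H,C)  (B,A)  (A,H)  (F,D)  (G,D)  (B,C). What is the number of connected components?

3

Component: {I}
Component: {D, F, G}
Component: {A, B, C, E, H}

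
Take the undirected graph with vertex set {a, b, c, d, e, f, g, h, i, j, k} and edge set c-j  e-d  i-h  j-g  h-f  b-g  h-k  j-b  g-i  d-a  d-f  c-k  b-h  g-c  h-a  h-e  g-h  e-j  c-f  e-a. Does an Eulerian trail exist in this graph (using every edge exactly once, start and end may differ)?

No

Degrees: a:3, b:3, c:4, d:3, e:4, f:3, g:5, h:7, i:2, j:4, k:2
Odd-degree vertices: a, b, d, f, g, h (6 total).
An Eulerian trail requires 0 or 2 odd-degree vertices; here there are 6.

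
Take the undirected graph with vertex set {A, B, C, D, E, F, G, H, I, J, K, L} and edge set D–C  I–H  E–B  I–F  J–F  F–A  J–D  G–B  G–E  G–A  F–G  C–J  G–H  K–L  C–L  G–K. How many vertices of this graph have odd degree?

2

Degrees: A:2, B:2, C:3, D:2, E:2, F:4, G:6, H:2, I:2, J:3, K:2, L:2
Odd-degree vertices: C, J.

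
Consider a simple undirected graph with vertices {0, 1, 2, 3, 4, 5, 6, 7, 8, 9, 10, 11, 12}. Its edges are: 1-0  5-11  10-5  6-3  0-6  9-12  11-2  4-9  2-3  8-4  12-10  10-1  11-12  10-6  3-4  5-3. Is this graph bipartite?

Partition the vertices as {1, 2, 4, 5, 6, 7, 12} vs {0, 3, 8, 9, 10, 11}. Each listed edge has one endpoint in each part, so the graph is bipartite.

Yes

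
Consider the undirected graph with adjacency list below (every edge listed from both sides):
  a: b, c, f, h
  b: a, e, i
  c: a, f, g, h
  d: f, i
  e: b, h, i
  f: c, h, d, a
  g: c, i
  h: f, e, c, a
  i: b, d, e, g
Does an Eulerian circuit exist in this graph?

No

Degrees: a:4, b:3, c:4, d:2, e:3, f:4, g:2, h:4, i:4
b, e have odd degree; an Eulerian circuit needs every degree to be even, so none exists.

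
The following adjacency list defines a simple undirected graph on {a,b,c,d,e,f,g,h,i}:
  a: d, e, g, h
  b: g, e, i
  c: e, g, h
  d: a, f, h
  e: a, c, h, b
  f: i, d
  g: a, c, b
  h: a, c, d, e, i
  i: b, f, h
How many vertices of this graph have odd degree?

Degrees: a:4, b:3, c:3, d:3, e:4, f:2, g:3, h:5, i:3
Odd-degree vertices: b, c, d, g, h, i.

6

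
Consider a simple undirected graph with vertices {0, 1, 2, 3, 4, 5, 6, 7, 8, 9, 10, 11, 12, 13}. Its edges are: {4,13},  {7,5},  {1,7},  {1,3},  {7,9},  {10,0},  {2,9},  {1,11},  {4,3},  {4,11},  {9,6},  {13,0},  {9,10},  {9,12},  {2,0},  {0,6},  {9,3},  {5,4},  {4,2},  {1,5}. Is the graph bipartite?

No

5-7-1-5 is an odd cycle (length 3), and a bipartite graph can contain only even cycles.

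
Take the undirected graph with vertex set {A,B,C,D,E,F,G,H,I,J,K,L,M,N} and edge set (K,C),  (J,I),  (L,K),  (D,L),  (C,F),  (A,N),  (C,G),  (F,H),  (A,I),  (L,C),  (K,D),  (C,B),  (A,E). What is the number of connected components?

3

Component: {M}
Component: {A, E, I, J, N}
Component: {B, C, D, F, G, H, K, L}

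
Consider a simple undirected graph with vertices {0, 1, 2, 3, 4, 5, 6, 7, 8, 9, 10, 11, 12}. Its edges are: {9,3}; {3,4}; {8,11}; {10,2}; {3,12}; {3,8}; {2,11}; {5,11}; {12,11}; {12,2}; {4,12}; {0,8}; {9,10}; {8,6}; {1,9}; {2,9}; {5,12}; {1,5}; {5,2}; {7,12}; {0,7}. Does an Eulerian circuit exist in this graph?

No

Degrees: 0:2, 1:2, 2:5, 3:4, 4:2, 5:4, 6:1, 7:2, 8:4, 9:4, 10:2, 11:4, 12:6
Vertices with odd degree: 2, 6. An Eulerian circuit requires all degrees even.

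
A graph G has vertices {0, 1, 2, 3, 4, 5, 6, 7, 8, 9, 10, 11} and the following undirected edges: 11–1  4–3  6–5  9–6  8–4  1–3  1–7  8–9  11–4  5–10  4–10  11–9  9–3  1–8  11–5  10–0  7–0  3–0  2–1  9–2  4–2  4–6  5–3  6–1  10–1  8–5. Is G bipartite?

Color {2, 3, 6, 7, 8, 10, 11} black and {0, 1, 4, 5, 9} white. No edge joins two same-colored vertices, so the graph is bipartite.

Yes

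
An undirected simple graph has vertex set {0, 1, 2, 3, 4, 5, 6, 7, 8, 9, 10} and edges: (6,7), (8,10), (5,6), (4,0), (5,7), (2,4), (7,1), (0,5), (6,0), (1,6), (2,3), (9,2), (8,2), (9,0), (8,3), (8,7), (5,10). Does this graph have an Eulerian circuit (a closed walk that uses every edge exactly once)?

Degrees: 0:4, 1:2, 2:4, 3:2, 4:2, 5:4, 6:4, 7:4, 8:4, 9:2, 10:2
Every vertex has even degree and the edges form a single connected piece, so an Eulerian circuit exists.

Yes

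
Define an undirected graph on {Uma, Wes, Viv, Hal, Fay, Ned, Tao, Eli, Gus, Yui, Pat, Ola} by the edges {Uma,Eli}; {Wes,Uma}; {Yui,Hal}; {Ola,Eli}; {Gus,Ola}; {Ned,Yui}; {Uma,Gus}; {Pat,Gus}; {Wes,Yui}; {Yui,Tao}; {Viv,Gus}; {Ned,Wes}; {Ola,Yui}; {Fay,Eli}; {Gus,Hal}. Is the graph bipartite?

Yui-Ned-Wes-Yui is an odd cycle (length 3), and a bipartite graph can contain only even cycles.

No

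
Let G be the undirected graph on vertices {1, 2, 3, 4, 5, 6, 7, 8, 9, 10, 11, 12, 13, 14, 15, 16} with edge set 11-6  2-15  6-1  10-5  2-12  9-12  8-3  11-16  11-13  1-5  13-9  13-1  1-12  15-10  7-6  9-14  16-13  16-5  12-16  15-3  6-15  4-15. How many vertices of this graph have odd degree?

8

Degrees: 1:4, 2:2, 3:2, 4:1, 5:3, 6:4, 7:1, 8:1, 9:3, 10:2, 11:3, 12:4, 13:4, 14:1, 15:5, 16:4
Odd-degree vertices: 4, 5, 7, 8, 9, 11, 14, 15.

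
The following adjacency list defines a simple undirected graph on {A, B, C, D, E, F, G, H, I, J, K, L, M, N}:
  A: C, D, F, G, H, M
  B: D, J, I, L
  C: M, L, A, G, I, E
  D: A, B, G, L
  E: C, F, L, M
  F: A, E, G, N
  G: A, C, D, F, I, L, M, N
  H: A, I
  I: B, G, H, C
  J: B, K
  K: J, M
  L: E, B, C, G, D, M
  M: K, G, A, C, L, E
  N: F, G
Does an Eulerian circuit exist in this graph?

Degrees: A:6, B:4, C:6, D:4, E:4, F:4, G:8, H:2, I:4, J:2, K:2, L:6, M:6, N:2
All degrees are even and the non-isolated vertices are connected — an Eulerian circuit exists.

Yes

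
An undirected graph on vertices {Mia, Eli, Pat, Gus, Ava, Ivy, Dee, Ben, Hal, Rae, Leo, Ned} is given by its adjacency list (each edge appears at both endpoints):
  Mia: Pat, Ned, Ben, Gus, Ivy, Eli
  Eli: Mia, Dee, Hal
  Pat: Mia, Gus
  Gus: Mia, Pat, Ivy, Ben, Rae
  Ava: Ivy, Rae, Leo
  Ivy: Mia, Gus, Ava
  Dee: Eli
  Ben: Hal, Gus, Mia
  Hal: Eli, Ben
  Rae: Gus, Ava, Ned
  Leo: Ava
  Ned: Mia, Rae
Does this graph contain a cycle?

The graph has 12 vertices, 17 edges, and 1 connected component.
Since 17 > 12 - 1, a cycle must exist; for instance Mia-Eli-Hal-Ben-Gus-Rae-Ned-Mia.

Yes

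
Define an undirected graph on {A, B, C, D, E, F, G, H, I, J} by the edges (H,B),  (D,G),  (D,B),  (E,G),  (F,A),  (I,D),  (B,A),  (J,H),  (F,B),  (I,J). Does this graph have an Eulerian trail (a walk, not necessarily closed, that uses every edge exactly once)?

Yes

Degrees: A:2, B:4, C:0, D:3, E:1, F:2, G:2, H:2, I:2, J:2
Odd-degree vertices: D, E (2 total).
With 2 odd-degree vertices and all edges in one connected piece, an Eulerian trail exists (from D to E).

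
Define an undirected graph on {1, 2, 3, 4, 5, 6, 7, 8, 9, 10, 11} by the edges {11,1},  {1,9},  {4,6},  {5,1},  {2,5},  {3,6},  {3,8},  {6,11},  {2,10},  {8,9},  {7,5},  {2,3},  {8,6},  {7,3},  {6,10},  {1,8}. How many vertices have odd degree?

Degrees: 1:4, 2:3, 3:4, 4:1, 5:3, 6:5, 7:2, 8:4, 9:2, 10:2, 11:2
Odd-degree vertices: 2, 4, 5, 6.

4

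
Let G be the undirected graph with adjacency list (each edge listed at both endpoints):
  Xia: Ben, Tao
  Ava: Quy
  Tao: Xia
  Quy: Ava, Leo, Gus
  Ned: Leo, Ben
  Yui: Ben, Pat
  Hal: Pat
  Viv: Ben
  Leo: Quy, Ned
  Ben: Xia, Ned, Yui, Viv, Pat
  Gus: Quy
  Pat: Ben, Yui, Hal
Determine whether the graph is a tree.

No

The graph has 12 vertices and 12 edges.
A tree on 12 vertices has exactly 11 edges; this graph has 12, so it contains a cycle and is not a tree.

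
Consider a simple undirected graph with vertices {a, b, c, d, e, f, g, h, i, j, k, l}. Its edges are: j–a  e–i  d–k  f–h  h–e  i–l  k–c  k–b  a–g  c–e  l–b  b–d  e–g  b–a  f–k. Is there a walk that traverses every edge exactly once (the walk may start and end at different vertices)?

Degrees: a:3, b:4, c:2, d:2, e:4, f:2, g:2, h:2, i:2, j:1, k:4, l:2
Odd-degree vertices: a, j (2 total).
With 2 odd-degree vertices and all edges in one connected piece, an Eulerian trail exists (from a to j).

Yes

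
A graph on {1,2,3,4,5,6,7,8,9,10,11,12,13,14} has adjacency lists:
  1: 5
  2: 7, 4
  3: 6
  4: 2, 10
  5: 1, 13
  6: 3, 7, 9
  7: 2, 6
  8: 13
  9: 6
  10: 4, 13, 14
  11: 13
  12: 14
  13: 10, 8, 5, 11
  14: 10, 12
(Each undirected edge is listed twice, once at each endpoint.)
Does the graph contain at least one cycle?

No

The graph has 14 vertices, 13 edges, and 1 connected component.
A forest on 14 vertices with 1 component has exactly 13 edges, which matches — so no cycle.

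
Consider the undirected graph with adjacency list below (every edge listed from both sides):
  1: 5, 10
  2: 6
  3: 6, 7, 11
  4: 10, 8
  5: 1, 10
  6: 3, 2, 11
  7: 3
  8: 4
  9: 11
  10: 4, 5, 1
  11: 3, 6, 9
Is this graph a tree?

No

|V| = 11, |E| = 11.
It is not connected, so it is not a tree.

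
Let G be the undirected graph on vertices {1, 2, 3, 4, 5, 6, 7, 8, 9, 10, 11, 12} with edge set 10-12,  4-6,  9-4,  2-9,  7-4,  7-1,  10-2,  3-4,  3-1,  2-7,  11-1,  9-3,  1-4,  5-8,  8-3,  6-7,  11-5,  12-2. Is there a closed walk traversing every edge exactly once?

Degrees: 1:4, 2:4, 3:4, 4:5, 5:2, 6:2, 7:4, 8:2, 9:3, 10:2, 11:2, 12:2
4, 9 have odd degree; an Eulerian circuit needs every degree to be even, so none exists.

No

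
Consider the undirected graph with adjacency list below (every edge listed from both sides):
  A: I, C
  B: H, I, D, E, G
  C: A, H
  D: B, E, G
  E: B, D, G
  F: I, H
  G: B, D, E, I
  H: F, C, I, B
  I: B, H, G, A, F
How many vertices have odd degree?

4

Degrees: A:2, B:5, C:2, D:3, E:3, F:2, G:4, H:4, I:5
Odd-degree vertices: B, D, E, I.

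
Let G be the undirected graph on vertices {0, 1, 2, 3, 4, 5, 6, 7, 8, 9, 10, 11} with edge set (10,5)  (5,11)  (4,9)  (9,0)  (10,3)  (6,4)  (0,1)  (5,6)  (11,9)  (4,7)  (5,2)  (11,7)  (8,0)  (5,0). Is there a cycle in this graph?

Yes

|V| = 12, |E| = 14, number of components = 1.
Since 14 > 12 - 1, a cycle must exist; for instance 11-7-4-9-11.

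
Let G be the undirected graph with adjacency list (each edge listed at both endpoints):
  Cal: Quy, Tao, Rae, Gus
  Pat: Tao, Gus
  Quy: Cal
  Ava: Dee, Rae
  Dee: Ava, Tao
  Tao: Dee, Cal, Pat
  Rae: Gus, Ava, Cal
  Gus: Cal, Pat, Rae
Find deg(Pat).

Neighbors of Pat: Tao, Gus.

2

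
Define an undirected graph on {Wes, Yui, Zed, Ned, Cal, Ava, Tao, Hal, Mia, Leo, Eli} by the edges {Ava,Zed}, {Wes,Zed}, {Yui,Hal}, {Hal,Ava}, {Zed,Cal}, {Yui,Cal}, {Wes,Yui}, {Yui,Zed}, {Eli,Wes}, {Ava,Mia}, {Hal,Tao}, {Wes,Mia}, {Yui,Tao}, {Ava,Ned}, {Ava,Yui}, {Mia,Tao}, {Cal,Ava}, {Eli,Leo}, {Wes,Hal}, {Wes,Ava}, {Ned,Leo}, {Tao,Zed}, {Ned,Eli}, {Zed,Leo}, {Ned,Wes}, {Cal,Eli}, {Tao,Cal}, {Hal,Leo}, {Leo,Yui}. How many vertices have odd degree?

Degrees: Wes:7, Yui:7, Zed:6, Ned:4, Cal:5, Ava:7, Tao:5, Hal:5, Mia:3, Leo:5, Eli:4
Odd-degree vertices: Wes, Yui, Cal, Ava, Tao, Hal, Mia, Leo.

8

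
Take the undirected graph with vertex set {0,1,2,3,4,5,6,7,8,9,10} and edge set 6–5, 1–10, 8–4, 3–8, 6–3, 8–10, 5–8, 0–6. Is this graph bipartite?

A valid 2-coloring puts {1, 2, 6, 7, 8, 9} on one side and {0, 3, 4, 5, 10} on the other; every edge crosses between the two sides.

Yes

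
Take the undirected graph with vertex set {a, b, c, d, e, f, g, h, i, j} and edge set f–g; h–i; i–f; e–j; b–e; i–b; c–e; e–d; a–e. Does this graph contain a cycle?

|V| = 10, |E| = 9, number of components = 1.
A forest on 10 vertices with 1 component has exactly 9 edges, which matches — so no cycle.

No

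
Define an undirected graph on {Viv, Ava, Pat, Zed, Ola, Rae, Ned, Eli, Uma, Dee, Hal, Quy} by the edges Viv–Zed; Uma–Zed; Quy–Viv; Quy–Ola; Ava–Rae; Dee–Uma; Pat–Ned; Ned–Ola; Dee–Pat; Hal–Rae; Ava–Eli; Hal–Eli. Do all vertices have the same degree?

Degrees: Viv:2, Ava:2, Pat:2, Zed:2, Ola:2, Rae:2, Ned:2, Eli:2, Uma:2, Dee:2, Hal:2, Quy:2
Every vertex has degree 2, so the graph is 2-regular.

Yes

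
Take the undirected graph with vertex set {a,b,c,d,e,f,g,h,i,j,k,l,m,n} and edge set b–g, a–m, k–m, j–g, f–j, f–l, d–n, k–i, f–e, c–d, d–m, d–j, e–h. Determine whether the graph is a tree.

|V| = 14, |E| = 13.
It is connected with exactly 13 edges, hence acyclic — it is a tree.

Yes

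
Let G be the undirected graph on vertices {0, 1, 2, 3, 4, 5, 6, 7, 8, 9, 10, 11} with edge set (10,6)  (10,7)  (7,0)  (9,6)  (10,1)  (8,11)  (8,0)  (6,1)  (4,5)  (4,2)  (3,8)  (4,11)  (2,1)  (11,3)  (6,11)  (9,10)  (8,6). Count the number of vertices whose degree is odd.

Degrees: 0:2, 1:3, 2:2, 3:2, 4:3, 5:1, 6:5, 7:2, 8:4, 9:2, 10:4, 11:4
Odd-degree vertices: 1, 4, 5, 6.

4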